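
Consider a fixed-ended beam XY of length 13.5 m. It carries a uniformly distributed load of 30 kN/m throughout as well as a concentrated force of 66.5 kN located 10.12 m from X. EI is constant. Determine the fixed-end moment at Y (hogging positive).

M_Y = 581.9 kN·m

Take the two fixed-end moments M_X, M_Y as redundants; the released structure is the simple span XY.
Simple-span end rotations at X and Y under the given loads:
  at X: UDL 30: wL³/(24EI) = 3075/EI
  at Y: UDL 30: wL³/(24EI) = 3075/EI
  at X: point load 66.5 at a = 10.12: Pab(L + b)/(6LEI) = 474/EI
  at Y: point load 66.5 at a = 10.12: Pab(L + a)/(6LEI) = 663.3/EI
  θ_X0 = 3549/EI,  θ_Y0 = 3739/EI
Flexibility coefficients: a unit moment at one end gives L/(3EI) there and L/(6EI) at the far end, so f₁₁ = f₂₂ = 4.5/EI and f₁₂ = f₂₁ = 2.25/EI.
Compatibility — zero rotation at each built-in end:
  4.5 M_X + 2.25 M_Y = 3549
  2.25 M_X + 4.5 M_Y = 3739
Solving the pair gives M_X = 497.8 kN·m and M_Y = 581.9 kN·m (hogging).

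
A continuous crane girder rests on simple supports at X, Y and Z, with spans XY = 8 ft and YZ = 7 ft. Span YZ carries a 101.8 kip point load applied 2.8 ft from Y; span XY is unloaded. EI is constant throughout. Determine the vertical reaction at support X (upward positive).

R_X = -7.981 kip

Insert a hinge at Y; M_Y is the redundant, and each span becomes simply supported.
Rotations at Y on the released spans (each span's end-slope, ×1/EI):
  span YZ: point load 101.8 at a = 2.8: Pab(L + b)/(6LEI) = 319.2/EI
  relative rotation θ_0 = (0 + 319.2)/EI = 319.2/EI
A unit hogging moment at Y produces rotation L₁/(3EI) + L₂/(3EI) = 5/EI.
Slope continuity at Y: θ_0 = M_Y·5/EI, so M_Y = 319.2/5 = 63.85 kip·ft (hogging).
Span XY, ΣM about X with M_Y applied at Y: R_Y^{XY}·8 = 0 + 63.85, so R_Y^{XY} = 7.981 kip and R_X = 0 − 7.981 = -7.981 kip.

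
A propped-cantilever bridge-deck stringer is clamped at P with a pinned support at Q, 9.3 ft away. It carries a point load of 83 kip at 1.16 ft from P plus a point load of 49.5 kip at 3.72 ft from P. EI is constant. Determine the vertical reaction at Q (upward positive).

Choose R_Q as the redundant. The primary structure is the cantilever fixed at P.
Free-end deflection of the primary structure under the applied loading (downward +):
  point load 83 at a = 1.16: Pa²(3L − a)/(6EI) = 497.7/EI
  point load 49.5 at a = 3.72: Pa²(3L − a)/(6EI) = 2761/EI
  δ_0 = 3258/EI
Tip deflection under a unit load at Q: L³/(3EI) = 268.1/EI.
The prop prevents deflection at Q: R_Q = δ_0/δ_{QQ} = 3258/268.1 = 12.15 kip.

R_Q = 12.15 kip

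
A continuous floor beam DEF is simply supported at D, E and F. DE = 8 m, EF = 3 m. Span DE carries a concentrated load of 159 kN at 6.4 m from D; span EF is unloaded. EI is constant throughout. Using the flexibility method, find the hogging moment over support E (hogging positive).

Release continuity at E by inserting a hinge; the redundant is the internal moment M_E. The primary structure is two simply-supported spans DE and EF.
End slopes at the hinge E, treating each span as simply supported:
  span DE: point load 159 at a = 6.4: Pab(L + a)/(6LEI) = 488.4/EI
  relative rotation θ_0 = (488.4 + 0)/EI = 488.4/EI
A unit hogging moment at E produces rotation L₁/(3EI) + L₂/(3EI) = 3.667/EI.
Compatibility: M_E·(L₁+L₂)/(3EI) = θ_0, giving M_E = 133.2 kN·m (hogging).

M_E = 133.2 kN·m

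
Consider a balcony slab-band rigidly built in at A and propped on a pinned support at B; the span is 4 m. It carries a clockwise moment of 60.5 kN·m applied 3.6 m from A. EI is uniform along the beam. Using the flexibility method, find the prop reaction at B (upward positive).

Take the reaction at B as the redundant and release it; the primary structure is a cantilever fixed at A.
Primary-structure tip deflection at B by superposition:
  clockwise couple 60.5 at a = 3.6: M₀a(2L − a)/(2EI) = 479.2/EI
Flexibility coefficient — unit upward force at B: δ_{BB} = L³/(3EI) = 21.33/EI.
Compatibility at B: δ_0 − R_B·δ_{BB} = 0, so R_B = 479.2/21.33 = 22.46 kN.

R_B = 22.46 kN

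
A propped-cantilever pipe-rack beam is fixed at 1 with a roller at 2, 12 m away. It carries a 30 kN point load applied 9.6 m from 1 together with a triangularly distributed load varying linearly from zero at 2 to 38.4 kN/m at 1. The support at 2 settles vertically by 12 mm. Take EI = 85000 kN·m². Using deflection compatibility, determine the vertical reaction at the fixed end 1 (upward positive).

R_1 = 195 kN

Take the reaction at 2 as the redundant and release it; the primary structure is a cantilever fixed at 1.
Free-end deflection of the primary structure under the applied loading (downward +):
  point load 30 at a = 9.6: Pa²(3L − a)/(6EI) = 12165/EI
  triangular load, peak 38.4 at the fixed end: w₀L⁴/(30EI) = 26542/EI
  δ_0 = 38707/EI
Flexibility coefficient — unit upward force at 2: δ_{22} = L³/(3EI) = 576/EI.
With EI = 85000 kN·m²: δ_0 = 0.45538 m and δ_{22} = 0.006776 m/kN.
Compatibility — the beam at 2 must follow the support down by 0.012 m: δ_0 − R_2·δ_{22} = 0.012, so R_2 = (0.45538 − 0.012)/0.006776 = 65.43 kN.
Vertical equilibrium: R_1 = ΣP − R_2 = 260.4 − 65.43 = 195 kN.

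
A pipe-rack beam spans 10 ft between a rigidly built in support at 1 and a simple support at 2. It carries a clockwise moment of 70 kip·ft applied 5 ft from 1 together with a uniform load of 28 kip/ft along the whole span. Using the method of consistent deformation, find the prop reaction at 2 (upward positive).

R_2 = 112.9 kip

Remove the prop at 2; the released (primary) structure is a cantilever built in at 1.
Primary-structure tip deflection at 2 by superposition:
  clockwise couple 70 at a = 5: M₀a(2L − a)/(2EI) = 2625/EI
  UDL 28: wL⁴/(8EI) = 35000/EI
  δ_0 = 37625/EI
Tip deflection under a unit load at 2: L³/(3EI) = 333.3/EI.
Compatibility at 2: δ_0 − R_2·δ_{22} = 0, so R_2 = 37625/333.3 = 112.9 kip.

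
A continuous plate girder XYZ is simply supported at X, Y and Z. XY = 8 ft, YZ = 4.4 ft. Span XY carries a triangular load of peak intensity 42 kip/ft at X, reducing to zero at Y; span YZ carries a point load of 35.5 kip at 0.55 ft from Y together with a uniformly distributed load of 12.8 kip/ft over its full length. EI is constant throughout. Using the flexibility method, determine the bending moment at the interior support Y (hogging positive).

Insert a hinge at Y; M_Y is the redundant, and each span becomes simply supported.
End slopes at the hinge Y, treating each span as simply supported:
  span XY: triangular load, peak 42: 7w₀L³/(360EI) = 418.1/EI
  span YZ: point load 35.5 at a = 0.55: Pab(L + b)/(6LEI) = 23.49/EI
  span YZ: UDL 12.8: wL³/(24EI) = 45.43/EI
  relative rotation θ_0 = (418.1 + 68.92)/EI = 487.1/EI
A unit hogging moment at Y produces rotation L₁/(3EI) + L₂/(3EI) = 4.133/EI.
Slope continuity at Y: θ_0 = M_Y·4.133/EI, so M_Y = 487.1/4.133 = 117.8 kip·ft (hogging).

M_Y = 117.8 kip·ft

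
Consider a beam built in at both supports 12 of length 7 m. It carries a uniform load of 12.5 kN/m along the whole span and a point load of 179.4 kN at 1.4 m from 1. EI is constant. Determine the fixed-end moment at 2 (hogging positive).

Release both end moments; the primary structure is a simply-supported span 12 with redundants M_1 and M_2.
On the primary (simply-supported) span, the end slopes from the loading are:
  at 1: UDL 12.5: wL³/(24EI) = 178.6/EI
  at 2: UDL 12.5: wL³/(24EI) = 178.6/EI
  at 1: point load 179.4 at a = 1.4: Pab(L + b)/(6LEI) = 421.9/EI
  at 2: point load 179.4 at a = 1.4: Pab(L + a)/(6LEI) = 281.3/EI
  θ_10 = 600.6/EI,  θ_20 = 459.9/EI
Flexibility coefficients: a unit moment at one end gives L/(3EI) there and L/(6EI) at the far end, so f₁₁ = f₂₂ = 2.333/EI and f₁₂ = f₂₁ = 1.167/EI.
Compatibility — zero rotation at each built-in end:
  2.333 M_1 + 1.167 M_2 = 600.6
  1.167 M_1 + 2.333 M_2 = 459.9
Solving the pair gives M_1 = 211.8 kN·m and M_2 = 91.23 kN·m (hogging).

M_2 = 91.23 kN·m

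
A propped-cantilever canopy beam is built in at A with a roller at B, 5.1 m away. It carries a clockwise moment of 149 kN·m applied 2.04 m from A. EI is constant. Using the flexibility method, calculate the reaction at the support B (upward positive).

Choose R_B as the redundant. The primary structure is the cantilever fixed at A.
Primary-structure tip deflection at B by superposition:
  clockwise couple 149 at a = 2.04: M₀a(2L − a)/(2EI) = 1240/EI
Flexibility coefficient — unit upward force at B: δ_{BB} = L³/(3EI) = 44.22/EI.
The prop prevents deflection at B: R_B = δ_0/δ_{BB} = 1240/44.22 = 28.05 kN.

R_B = 28.05 kN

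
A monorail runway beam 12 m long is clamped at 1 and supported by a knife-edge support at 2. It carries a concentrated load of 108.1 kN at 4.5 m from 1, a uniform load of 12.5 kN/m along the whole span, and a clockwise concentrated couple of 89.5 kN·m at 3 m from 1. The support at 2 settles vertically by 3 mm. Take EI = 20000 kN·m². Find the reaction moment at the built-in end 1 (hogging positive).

Remove the prop at 2; the released (primary) structure is a cantilever built in at 1.
Primary-structure tip deflection at 2 by superposition:
  point load 108.1 at a = 4.5: Pa²(3L − a)/(6EI) = 11492/EI
  UDL 12.5: wL⁴/(8EI) = 32400/EI
  clockwise couple 89.5 at a = 3: M₀a(2L − a)/(2EI) = 2819/EI
  δ_0 = 46712/EI
Tip deflection under a unit load at 2: L³/(3EI) = 576/EI.
With EI = 20000 kN·m²: δ_0 = 2.3356 m and δ_{22} = 0.0288 m/kN.
Compatibility — the beam at 2 must follow the support down by 0.003 m: δ_0 − R_2·δ_{22} = 0.003, so R_2 = (2.3356 − 0.003)/0.0288 = 80.99 kN.
Moment equilibrium about 1: M_1 = Σ(load moments about 1) − R_2·L = 1476 − 80.99×12 = 504 kN·m.

M_1 = 504 kN·m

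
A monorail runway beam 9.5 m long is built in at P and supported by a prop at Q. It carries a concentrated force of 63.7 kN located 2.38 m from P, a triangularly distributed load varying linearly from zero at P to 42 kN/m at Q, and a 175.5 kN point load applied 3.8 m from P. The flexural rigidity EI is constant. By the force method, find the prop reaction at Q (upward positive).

R_Q = 151.7 kN

Choose R_Q as the redundant. The primary structure is the cantilever fixed at P.
Primary-structure tip deflection at Q by superposition:
  point load 63.7 at a = 2.38: Pa²(3L − a)/(6EI) = 1571/EI
  triangular load, peak 42 at the free end: 11w₀L⁴/(120EI) = 31358/EI
  point load 175.5 at a = 3.8: Pa²(3L − a)/(6EI) = 10433/EI
  δ_0 = 43362/EI
Flexibility coefficient — unit upward force at Q: δ_{QQ} = L³/(3EI) = 285.8/EI.
The prop prevents deflection at Q: R_Q = δ_0/δ_{QQ} = 43362/285.8 = 151.7 kN.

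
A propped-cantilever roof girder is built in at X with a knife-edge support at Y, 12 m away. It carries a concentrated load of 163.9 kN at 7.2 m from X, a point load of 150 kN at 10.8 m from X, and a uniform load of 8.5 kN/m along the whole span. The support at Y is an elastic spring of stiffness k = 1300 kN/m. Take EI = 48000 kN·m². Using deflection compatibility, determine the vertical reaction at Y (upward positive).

Release the roller at Y. Primary structure: cantilever fixed at X.
Downward deflection at the released point Y due to the loads:
  point load 163.9 at a = 7.2: Pa²(3L − a)/(6EI) = 40784/EI
  point load 150 at a = 10.8: Pa²(3L − a)/(6EI) = 73483/EI
  UDL 8.5: wL⁴/(8EI) = 22032/EI
  δ_0 = 136299/EI
Flexibility coefficient — unit upward force at Y: δ_{YY} = L³/(3EI) = 576/EI.
With EI = 48000 kN·m²: δ_0 = 2.8396 m and δ_{YY} = 0.012 m/kN.
Compatibility — the spring shortens by R_Y/k under the reaction it provides: δ_0 − R_Y·δ_{YY} = R_Y/k. With 1/k = 0.000769 m/kN, R_Y = δ_0 / (δ_{YY} + 1/k) = 2.8396 / (0.012 + 0.000769) = 222.4 kN.

R_Y = 222.4 kN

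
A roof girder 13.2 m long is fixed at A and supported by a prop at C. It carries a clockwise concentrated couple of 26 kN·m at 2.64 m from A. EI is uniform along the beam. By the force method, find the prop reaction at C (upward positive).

Release the roller at C. Primary structure: cantilever fixed at A.
Downward deflection at the released point C due to the loads:
  clockwise couple 26 at a = 2.64: M₀a(2L − a)/(2EI) = 815.4/EI
Tip deflection under a unit load at C: L³/(3EI) = 766.7/EI.
The prop prevents deflection at C: R_C = δ_0/δ_{CC} = 815.4/766.7 = 1.064 kN.

R_C = 1.064 kN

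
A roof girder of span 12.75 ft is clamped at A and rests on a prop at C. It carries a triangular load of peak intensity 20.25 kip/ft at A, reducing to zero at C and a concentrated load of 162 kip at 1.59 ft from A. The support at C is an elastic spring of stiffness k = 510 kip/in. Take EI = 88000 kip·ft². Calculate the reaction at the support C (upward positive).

Remove the prop at C; the released (primary) structure is a cantilever built in at A.
Deflection at C on the released cantilever, summing each load's contribution:
  triangular load, peak 20.25 at the fixed end: w₀L⁴/(30EI) = 17838/EI
  point load 162 at a = 1.59: Pa²(3L − a)/(6EI) = 2502/EI
  δ_0 = 20340/EI
Tip deflection under a unit load at C: L³/(3EI) = 690.9/EI.
With EI = 88000 kip·ft²: δ_0 = 0.23114 ft and δ_{CC} = 0.007851 ft/kip.
Compatibility — the spring shortens by R_C/k under the reaction it provides: δ_0 − R_C·δ_{CC} = R_C/k. With 1/k = 1/(510×12) ft/kip = 0.000163 ft/kip, R_C = δ_0 / (δ_{CC} + 1/k) = 0.23114 / (0.007851 + 0.000163) = 28.84 kip.

R_C = 28.84 kip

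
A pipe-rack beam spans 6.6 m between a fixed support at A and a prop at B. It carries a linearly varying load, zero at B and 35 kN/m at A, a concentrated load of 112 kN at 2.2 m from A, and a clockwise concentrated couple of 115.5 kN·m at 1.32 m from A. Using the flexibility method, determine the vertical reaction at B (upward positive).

R_B = 49.14 kN

Remove the prop at B; the released (primary) structure is a cantilever built in at A.
Primary-structure tip deflection at B by superposition:
  triangular load, peak 35 at the fixed end: w₀L⁴/(30EI) = 2214/EI
  point load 112 at a = 2.2: Pa²(3L − a)/(6EI) = 1590/EI
  clockwise couple 115.5 at a = 1.32: M₀a(2L − a)/(2EI) = 905.6/EI
  δ_0 = 4709/EI
Flexibility coefficient — unit upward force at B: δ_{BB} = L³/(3EI) = 95.83/EI.
The prop prevents deflection at B: R_B = δ_0/δ_{BB} = 4709/95.83 = 49.14 kN.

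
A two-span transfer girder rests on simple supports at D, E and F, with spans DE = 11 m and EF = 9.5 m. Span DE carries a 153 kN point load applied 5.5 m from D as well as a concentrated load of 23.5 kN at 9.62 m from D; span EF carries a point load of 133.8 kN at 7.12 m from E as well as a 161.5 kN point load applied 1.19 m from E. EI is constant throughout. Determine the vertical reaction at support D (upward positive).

Release continuity at E by inserting a hinge; the redundant is the internal moment M_E. The primary structure is two simply-supported spans DE and EF.
End slopes at the hinge E, treating each span as simply supported:
  span DE: point load 153 at a = 5.5: Pab(L + a)/(6LEI) = 1157/EI
  span DE: point load 23.5 at a = 9.62: Pab(L + a)/(6LEI) = 97.47/EI
  span EF: point load 133.8 at a = 7.12: Pab(L + b)/(6LEI) = 472.6/EI
  span EF: point load 161.5 at a = 1.19: Pab(L + b)/(6LEI) = 499/EI
  relative rotation θ_0 = (1255 + 971.6)/EI = 2226/EI
A unit hogging moment at E produces rotation L₁/(3EI) + L₂/(3EI) = 6.833/EI.
Slope continuity at E: θ_0 = M_E·6.833/EI, so M_E = 2226/6.833 = 325.8 kN·m (hogging).
Span DE, ΣM about D with M_E applied at E: R_E^{DE}·11 = 1068 + 325.8, so R_E^{DE} = 126.7 kN and R_D = 176.5 − 126.7 = 49.83 kN.

R_D = 49.83 kN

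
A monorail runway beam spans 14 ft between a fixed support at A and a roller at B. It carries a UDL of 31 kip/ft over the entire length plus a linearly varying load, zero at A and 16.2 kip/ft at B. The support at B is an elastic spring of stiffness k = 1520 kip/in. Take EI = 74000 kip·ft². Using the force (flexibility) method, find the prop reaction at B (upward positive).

R_B = 224.1 kip

Release the roller at B. Primary structure: cantilever fixed at A.
Downward deflection at the released point B due to the loads:
  UDL 31: wL⁴/(8EI) = 148862/EI
  triangular load, peak 16.2 at the free end: 11w₀L⁴/(120EI) = 57048/EI
  δ_0 = 205910/EI
Flexibility coefficient — unit upward force at B: δ_{BB} = L³/(3EI) = 914.7/EI.
With EI = 74000 kip·ft²: δ_0 = 2.7826 ft and δ_{BB} = 0.01236 ft/kip.
Compatibility — the spring shortens by R_B/k under the reaction it provides: δ_0 − R_B·δ_{BB} = R_B/k. With 1/k = 1/(1520×12) ft/kip = 0.000055 ft/kip, R_B = δ_0 / (δ_{BB} + 1/k) = 2.7826 / (0.01236 + 0.000055) = 224.1 kip.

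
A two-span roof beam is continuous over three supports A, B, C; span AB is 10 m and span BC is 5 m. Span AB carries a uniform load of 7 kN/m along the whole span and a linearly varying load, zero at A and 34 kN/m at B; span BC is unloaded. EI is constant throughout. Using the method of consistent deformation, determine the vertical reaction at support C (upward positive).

Insert a hinge at B; M_B is the redundant, and each span becomes simply supported.
Discontinuity in slope at B on the released structure — sum the simple-span end rotations:
  span AB: UDL 7: wL³/(24EI) = 291.7/EI
  span AB: triangular load, peak 34: w₀L³/(45EI) = 755.6/EI
  relative rotation θ_0 = (1047 + 0)/EI = 1047/EI
A unit hogging moment at B produces rotation L₁/(3EI) + L₂/(3EI) = 5/EI.
Slope continuity at B: θ_0 = M_B·5/EI, so M_B = 1047/5 = 209.4 kN·m (hogging).
Span BC, ΣM about C: R_B^{BC}·5 = 0 + 209.4, so R_B^{BC} = 41.89 kN and R_C = 0 − 41.89 = -41.89 kN.

R_C = -41.89 kN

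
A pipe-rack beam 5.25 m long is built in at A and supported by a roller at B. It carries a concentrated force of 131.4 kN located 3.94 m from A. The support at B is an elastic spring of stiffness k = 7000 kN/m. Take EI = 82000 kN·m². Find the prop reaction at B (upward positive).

Release the roller at B. Primary structure: cantilever fixed at A.
Downward deflection at the released point B due to the loads:
  point load 131.4 at a = 3.94: Pa²(3L − a)/(6EI) = 4015/EI
Tip deflection under a unit load at B: L³/(3EI) = 48.23/EI.
With EI = 82000 kN·m²: δ_0 = 0.048964 m and δ_{BB} = 0.000588 m/kN.
Compatibility — the spring shortens by R_B/k under the reaction it provides: δ_0 − R_B·δ_{BB} = R_B/k. With 1/k = 0.000143 m/kN, R_B = δ_0 / (δ_{BB} + 1/k) = 0.048964 / (0.000588 + 0.000143) = 66.97 kN.

R_B = 66.97 kN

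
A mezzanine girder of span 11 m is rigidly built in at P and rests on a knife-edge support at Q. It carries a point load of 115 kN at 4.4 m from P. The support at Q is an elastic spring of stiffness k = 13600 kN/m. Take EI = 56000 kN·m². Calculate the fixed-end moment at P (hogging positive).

Choose R_Q as the redundant. The primary structure is the cantilever fixed at P.
Downward deflection at the released point Q due to the loads:
  point load 115 at a = 4.4: Pa²(3L − a)/(6EI) = 10613/EI
Flexibility coefficient — unit upward force at Q: δ_{QQ} = L³/(3EI) = 443.7/EI.
With EI = 56000 kN·m²: δ_0 = 0.18951 m and δ_{QQ} = 0.007923 m/kN.
Compatibility — the spring shortens by R_Q/k under the reaction it provides: δ_0 − R_Q·δ_{QQ} = R_Q/k. With 1/k = 0.000074 m/kN, R_Q = δ_0 / (δ_{QQ} + 1/k) = 0.18951 / (0.007923 + 0.000074) = 23.7 kN.
Moment equilibrium about P: M_P = Σ(load moments about P) − R_Q·L = 506 − 23.7×11 = 245.3 kN·m.

M_P = 245.3 kN·m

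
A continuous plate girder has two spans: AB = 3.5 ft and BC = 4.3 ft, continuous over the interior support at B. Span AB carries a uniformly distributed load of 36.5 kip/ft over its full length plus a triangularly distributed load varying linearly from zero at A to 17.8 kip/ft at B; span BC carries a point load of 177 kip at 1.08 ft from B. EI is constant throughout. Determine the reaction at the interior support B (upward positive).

Take M_B as the redundant. Released structure: two simple spans AB and BC with a hinge at B.
Rotations at B on the released spans (each span's end-slope, ×1/EI):
  span AB: UDL 36.5: wL³/(24EI) = 65.21/EI
  span AB: triangular load, peak 17.8: w₀L³/(45EI) = 16.96/EI
  span BC: point load 177 at a = 1.08: Pab(L + b)/(6LEI) = 179.4/EI
  relative rotation θ_0 = (82.17 + 179.4)/EI = 261.6/EI
A unit hogging moment at B produces rotation L₁/(3EI) + L₂/(3EI) = 2.6/EI.
Compatibility: M_B·(L₁+L₂)/(3EI) = θ_0, giving M_B = 100.6 kip·ft (hogging).
Span AB, ΣM about A with M_B applied at B: R_B^{AB}·3.5 = 296.2 + 100.6, so R_B^{AB} = 113.4 kip and R_A = 158.9 − 113.4 = 45.51 kip.
Span BC, ΣM about C: R_B^{BC}·4.3 = 569.9 + 100.6, so R_B^{BC} = 155.9 kip and R_C = 177 − 155.9 = 21.06 kip.
R_B = 113.4 + 155.9 = 269.3 kip.

R_B = 269.3 kip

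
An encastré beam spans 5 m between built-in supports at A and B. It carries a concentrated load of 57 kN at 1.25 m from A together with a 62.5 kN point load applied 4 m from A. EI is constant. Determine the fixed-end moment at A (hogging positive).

M_A = 50.08 kN·m

Take the two fixed-end moments M_A, M_B as redundants; the released structure is the simple span AB.
Simple-span end rotations at A and B under the given loads:
  at A: point load 57 at a = 1.25: Pab(L + b)/(6LEI) = 77.93/EI
  at B: point load 57 at a = 1.25: Pab(L + a)/(6LEI) = 55.66/EI
  at A: point load 62.5 at a = 4: Pab(L + b)/(6LEI) = 50/EI
  at B: point load 62.5 at a = 4: Pab(L + a)/(6LEI) = 75/EI
  θ_A0 = 127.9/EI,  θ_B0 = 130.7/EI
Flexibility coefficients: a unit moment at one end gives L/(3EI) there and L/(6EI) at the far end, so f₁₁ = f₂₂ = 1.667/EI and f₁₂ = f₂₁ = 0.8333/EI.
Compatibility — zero rotation at each built-in end:
  1.667 M_A + 0.8333 M_B = 127.9
  0.8333 M_A + 1.667 M_B = 130.7
Solving the pair gives M_A = 50.08 kN·m and M_B = 53.36 kN·m (hogging).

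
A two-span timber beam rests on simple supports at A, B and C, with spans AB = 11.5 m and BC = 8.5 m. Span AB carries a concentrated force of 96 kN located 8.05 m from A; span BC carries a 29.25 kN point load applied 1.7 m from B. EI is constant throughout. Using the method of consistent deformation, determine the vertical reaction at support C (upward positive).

R_C = -9.271 kN

Release continuity at B by inserting a hinge; the redundant is the internal moment M_B. The primary structure is two simply-supported spans AB and BC.
Discontinuity in slope at B on the released structure — sum the simple-span end rotations:
  span AB: point load 96 at a = 8.05: Pab(L + a)/(6LEI) = 755.4/EI
  span BC: point load 29.25 at a = 1.7: Pab(L + b)/(6LEI) = 101.4/EI
  relative rotation θ_0 = (755.4 + 101.4)/EI = 856.9/EI
A unit hogging moment at B produces rotation L₁/(3EI) + L₂/(3EI) = 6.667/EI.
Compatibility: M_B·(L₁+L₂)/(3EI) = θ_0, giving M_B = 128.5 kN·m (hogging).
Span BC, ΣM about C: R_B^{BC}·8.5 = 198.9 + 128.5, so R_B^{BC} = 38.52 kN and R_C = 29.25 − 38.52 = -9.271 kN.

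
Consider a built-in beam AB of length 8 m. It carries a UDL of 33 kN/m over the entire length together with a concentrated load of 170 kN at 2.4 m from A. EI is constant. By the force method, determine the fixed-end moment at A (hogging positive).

Release both end moments; the primary structure is a simply-supported span AB with redundants M_A and M_B.
End rotations of the released simple span under the applied load (×1/EI):
  at A: UDL 33: wL³/(24EI) = 704/EI
  at B: UDL 33: wL³/(24EI) = 704/EI
  at A: point load 170 at a = 2.4: Pab(L + b)/(6LEI) = 647.4/EI
  at B: point load 170 at a = 2.4: Pab(L + a)/(6LEI) = 495/EI
  θ_A0 = 1351/EI,  θ_B0 = 1199/EI
Flexibility coefficients: a unit moment at one end gives L/(3EI) there and L/(6EI) at the far end, so f₁₁ = f₂₂ = 2.667/EI and f₁₂ = f₂₁ = 1.333/EI.
Compatibility — zero rotation at each built-in end:
  2.667 M_A + 1.333 M_B = 1351
  1.333 M_A + 2.667 M_B = 1199
Solving the pair gives M_A = 375.9 kN·m and M_B = 261.7 kN·m (hogging).

M_A = 375.9 kN·m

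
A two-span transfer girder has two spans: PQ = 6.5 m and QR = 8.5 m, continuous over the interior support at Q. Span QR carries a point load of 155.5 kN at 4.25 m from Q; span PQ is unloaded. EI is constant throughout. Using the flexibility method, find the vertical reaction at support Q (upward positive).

Release continuity at Q by inserting a hinge; the redundant is the internal moment M_Q. The primary structure is two simply-supported spans PQ and QR.
Rotations at Q on the released spans (each span's end-slope, ×1/EI):
  span QR: point load 155.5 at a = 4.25: Pab(L + b)/(6LEI) = 702.2/EI
  relative rotation θ_0 = (0 + 702.2)/EI = 702.2/EI
A unit hogging moment at Q produces rotation L₁/(3EI) + L₂/(3EI) = 5/EI.
Compatibility: M_Q·(L₁+L₂)/(3EI) = θ_0, giving M_Q = 140.4 kN·m (hogging).
Span PQ, ΣM about P with M_Q applied at Q: R_Q^{PQ}·6.5 = 0 + 140.4, so R_Q^{PQ} = 21.61 kN and R_P = 0 − 21.61 = -21.61 kN.
Span QR, ΣM about R: R_Q^{QR}·8.5 = 660.9 + 140.4, so R_Q^{QR} = 94.27 kN and R_R = 155.5 − 94.27 = 61.23 kN.
R_Q = 21.61 + 94.27 = 115.9 kN.

R_Q = 115.9 kN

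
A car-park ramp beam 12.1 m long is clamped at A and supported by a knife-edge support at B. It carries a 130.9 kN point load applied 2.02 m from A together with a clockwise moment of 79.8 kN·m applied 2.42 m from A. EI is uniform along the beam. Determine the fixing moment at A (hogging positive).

M_A = 238.6 kN·m

Remove the prop at B; the released (primary) structure is a cantilever built in at A.
Deflection at B on the released cantilever, summing each load's contribution:
  point load 130.9 at a = 2.02: Pa²(3L − a)/(6EI) = 3052/EI
  clockwise couple 79.8 at a = 2.42: M₀a(2L − a)/(2EI) = 2103/EI
  δ_0 = 5155/EI
Flexibility coefficient — unit upward force at B: δ_{BB} = L³/(3EI) = 590.5/EI.
The prop prevents deflection at B: R_B = δ_0/δ_{BB} = 5155/590.5 = 8.729 kN.
Moment equilibrium about A: M_A = Σ(load moments about A) − R_B·L = 344.2 − 8.729×12.1 = 238.6 kN·m.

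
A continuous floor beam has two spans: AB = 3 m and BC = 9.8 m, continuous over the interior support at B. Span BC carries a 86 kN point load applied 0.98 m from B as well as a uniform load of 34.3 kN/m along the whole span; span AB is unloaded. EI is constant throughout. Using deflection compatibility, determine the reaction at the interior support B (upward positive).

Take M_B as the redundant. Released structure: two simple spans AB and BC with a hinge at B.
End slopes at the hinge B, treating each span as simply supported:
  span BC: point load 86 at a = 0.98: Pab(L + b)/(6LEI) = 235.4/EI
  span BC: UDL 34.3: wL³/(24EI) = 1345/EI
  relative rotation θ_0 = (0 + 1581)/EI = 1581/EI
A unit hogging moment at B produces rotation L₁/(3EI) + L₂/(3EI) = 4.267/EI.
Slope continuity at B: θ_0 = M_B·4.267/EI, so M_B = 1581/4.267 = 370.4 kN·m (hogging).
Span AB, ΣM about A with M_B applied at B: R_B^{AB}·3 = 0 + 370.4, so R_B^{AB} = 123.5 kN and R_A = 0 − 123.5 = -123.5 kN.
Span BC, ΣM about C: R_B^{BC}·9.8 = 2406 + 370.4, so R_B^{BC} = 283.3 kN and R_C = 422.1 − 283.3 = 138.9 kN.
R_B = 123.5 + 283.3 = 406.7 kN.

R_B = 406.7 kN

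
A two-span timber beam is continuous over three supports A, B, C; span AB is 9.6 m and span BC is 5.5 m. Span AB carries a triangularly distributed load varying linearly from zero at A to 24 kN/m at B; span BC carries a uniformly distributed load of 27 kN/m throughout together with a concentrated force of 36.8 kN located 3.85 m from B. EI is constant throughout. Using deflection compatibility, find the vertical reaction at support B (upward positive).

R_B = 202.4 kN

Take M_B as the redundant. Released structure: two simple spans AB and BC with a hinge at B.
Discontinuity in slope at B on the released structure — sum the simple-span end rotations:
  span AB: triangular load, peak 24: w₀L³/(45EI) = 471.9/EI
  span BC: UDL 27: wL³/(24EI) = 187.2/EI
  span BC: point load 36.8 at a = 3.85: Pab(L + b)/(6LEI) = 50.65/EI
  relative rotation θ_0 = (471.9 + 237.8)/EI = 709.7/EI
A unit hogging moment at B produces rotation L₁/(3EI) + L₂/(3EI) = 5.033/EI.
Compatibility: M_B·(L₁+L₂)/(3EI) = θ_0, giving M_B = 141 kN·m (hogging).
Span AB, ΣM about A with M_B applied at B: R_B^{AB}·9.6 = 737.3 + 141, so R_B^{AB} = 91.49 kN and R_A = 115.2 − 91.49 = 23.71 kN.
Span BC, ΣM about C: R_B^{BC}·5.5 = 469.1 + 141, so R_B^{BC} = 110.9 kN and R_C = 185.3 − 110.9 = 74.37 kN.
R_B = 91.49 + 110.9 = 202.4 kN.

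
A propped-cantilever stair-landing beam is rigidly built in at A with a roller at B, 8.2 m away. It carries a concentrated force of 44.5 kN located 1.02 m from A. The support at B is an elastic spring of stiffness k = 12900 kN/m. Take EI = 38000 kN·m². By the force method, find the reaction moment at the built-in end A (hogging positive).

Take the reaction at B as the redundant and release it; the primary structure is a cantilever fixed at A.
Deflection at B on the released cantilever, summing each load's contribution:
  point load 44.5 at a = 1.02: Pa²(3L − a)/(6EI) = 182/EI
Tip deflection under a unit load at B: L³/(3EI) = 183.8/EI.
With EI = 38000 kN·m²: δ_0 = 0.004788 m and δ_{BB} = 0.004837 m/kN.
Compatibility — the spring shortens by R_B/k under the reaction it provides: δ_0 − R_B·δ_{BB} = R_B/k. With 1/k = 0.000078 m/kN, R_B = δ_0 / (δ_{BB} + 1/k) = 0.004788 / (0.004837 + 0.000078) = 0.9744 kN.
Moment equilibrium about A: M_A = Σ(load moments about A) − R_B·L = 45.39 − 0.9744×8.2 = 37.4 kN·m.

M_A = 37.4 kN·m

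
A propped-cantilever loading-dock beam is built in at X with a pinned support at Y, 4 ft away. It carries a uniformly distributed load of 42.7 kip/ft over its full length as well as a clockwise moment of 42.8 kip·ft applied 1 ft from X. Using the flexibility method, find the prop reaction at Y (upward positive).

R_Y = 71.07 kip

Remove the prop at Y; the released (primary) structure is a cantilever built in at X.
Deflection at Y on the released cantilever, summing each load's contribution:
  UDL 42.7: wL⁴/(8EI) = 1366/EI
  clockwise couple 42.8 at a = 1: M₀a(2L − a)/(2EI) = 149.8/EI
  δ_0 = 1516/EI
Flexibility coefficient — unit upward force at Y: δ_{YY} = L³/(3EI) = 21.33/EI.
Compatibility at Y: δ_0 − R_Y·δ_{YY} = 0, so R_Y = 1516/21.33 = 71.07 kip.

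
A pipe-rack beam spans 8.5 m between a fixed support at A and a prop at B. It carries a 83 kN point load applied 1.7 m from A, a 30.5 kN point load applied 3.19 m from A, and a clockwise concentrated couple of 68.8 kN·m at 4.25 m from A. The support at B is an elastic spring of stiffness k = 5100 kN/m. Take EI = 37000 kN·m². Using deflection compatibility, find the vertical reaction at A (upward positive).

R_A = 94.77 kN

Remove the prop at B; the released (primary) structure is a cantilever built in at A.
Free-end deflection of the primary structure under the applied loading (downward +):
  point load 83 at a = 1.7: Pa²(3L − a)/(6EI) = 951.5/EI
  point load 30.5 at a = 3.19: Pa²(3L − a)/(6EI) = 1154/EI
  clockwise couple 68.8 at a = 4.25: M₀a(2L − a)/(2EI) = 1864/EI
  δ_0 = 3970/EI
Flexibility coefficient — unit upward force at B: δ_{BB} = L³/(3EI) = 204.7/EI.
With EI = 37000 kN·m²: δ_0 = 0.10729 m and δ_{BB} = 0.005533 m/kN.
Compatibility — the spring shortens by R_B/k under the reaction it provides: δ_0 − R_B·δ_{BB} = R_B/k. With 1/k = 0.000196 m/kN, R_B = δ_0 / (δ_{BB} + 1/k) = 0.10729 / (0.005533 + 0.000196) = 18.73 kN.
Vertical equilibrium: R_A = ΣP − R_B = 113.5 − 18.73 = 94.77 kN.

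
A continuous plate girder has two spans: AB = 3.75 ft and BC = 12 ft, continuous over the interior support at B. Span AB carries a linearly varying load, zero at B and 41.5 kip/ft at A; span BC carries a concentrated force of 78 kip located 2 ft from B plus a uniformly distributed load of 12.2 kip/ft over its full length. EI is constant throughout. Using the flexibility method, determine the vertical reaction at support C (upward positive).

Take M_B as the redundant. Released structure: two simple spans AB and BC with a hinge at B.
Rotations at B on the released spans (each span's end-slope, ×1/EI):
  span AB: triangular load, peak 41.5: 7w₀L³/(360EI) = 42.55/EI
  span BC: point load 78 at a = 2: Pab(L + b)/(6LEI) = 476.7/EI
  span BC: UDL 12.2: wL³/(24EI) = 878.4/EI
  relative rotation θ_0 = (42.55 + 1355)/EI = 1398/EI
A unit hogging moment at B produces rotation L₁/(3EI) + L₂/(3EI) = 5.25/EI.
Compatibility: M_B·(L₁+L₂)/(3EI) = θ_0, giving M_B = 266.2 kip·ft (hogging).
Span BC, ΣM about C: R_B^{BC}·12 = 1658 + 266.2, so R_B^{BC} = 160.4 kip and R_C = 224.4 − 160.4 = 64.02 kip.

R_C = 64.02 kip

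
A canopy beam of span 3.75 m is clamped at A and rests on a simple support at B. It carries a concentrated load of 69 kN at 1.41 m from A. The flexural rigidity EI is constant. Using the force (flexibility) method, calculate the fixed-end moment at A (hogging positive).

Choose R_B as the redundant. The primary structure is the cantilever fixed at A.
Primary-structure tip deflection at B by superposition:
  point load 69 at a = 1.41: Pa²(3L − a)/(6EI) = 225/EI
Tip deflection under a unit load at B: L³/(3EI) = 17.58/EI.
Compatibility at B: δ_0 − R_B·δ_{BB} = 0, so R_B = 225/17.58 = 12.8 kN.
Moment equilibrium about A: M_A = Σ(load moments about A) − R_B·L = 97.29 − 12.8×3.75 = 49.3 kN·m.

M_A = 49.3 kN·m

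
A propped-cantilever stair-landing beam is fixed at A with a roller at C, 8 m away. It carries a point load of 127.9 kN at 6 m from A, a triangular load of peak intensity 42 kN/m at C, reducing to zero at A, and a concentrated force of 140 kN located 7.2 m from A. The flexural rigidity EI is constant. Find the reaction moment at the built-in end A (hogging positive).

Remove the prop at C; the released (primary) structure is a cantilever built in at A.
Downward deflection at the released point C due to the loads:
  point load 127.9 at a = 6: Pa²(3L − a)/(6EI) = 13813/EI
  triangular load, peak 42 at the free end: 11w₀L⁴/(120EI) = 15770/EI
  point load 140 at a = 7.2: Pa²(3L − a)/(6EI) = 20321/EI
  δ_0 = 49904/EI
Flexibility coefficient — unit upward force at C: δ_{CC} = L³/(3EI) = 170.7/EI.
The prop prevents deflection at C: R_C = δ_0/δ_{CC} = 49904/170.7 = 292.4 kN.
Moment equilibrium about A: M_A = Σ(load moments about A) − R_C·L = 2671 − 292.4×8 = 332.1 kN·m.

M_A = 332.1 kN·m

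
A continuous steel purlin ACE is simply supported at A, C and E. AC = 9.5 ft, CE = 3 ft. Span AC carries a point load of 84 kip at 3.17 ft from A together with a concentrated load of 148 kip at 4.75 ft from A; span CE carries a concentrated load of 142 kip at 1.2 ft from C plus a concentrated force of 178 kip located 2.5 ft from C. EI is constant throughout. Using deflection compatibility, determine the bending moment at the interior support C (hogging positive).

M_C = 320.3 kip·ft

Take M_C as the redundant. Released structure: two simple spans AC and CE with a hinge at C.
Rotations at C on the released spans (each span's end-slope, ×1/EI):
  span AC: point load 84 at a = 3.17: Pab(L + a)/(6LEI) = 374.7/EI
  span AC: point load 148 at a = 4.75: Pab(L + a)/(6LEI) = 834.8/EI
  span CE: point load 142 at a = 1.2: Pab(L + b)/(6LEI) = 81.79/EI
  span CE: point load 178 at a = 2.5: Pab(L + b)/(6LEI) = 43.26/EI
  relative rotation θ_0 = (1209 + 125.1)/EI = 1335/EI
A unit hogging moment at C produces rotation L₁/(3EI) + L₂/(3EI) = 4.167/EI.
Compatibility: M_C·(L₁+L₂)/(3EI) = θ_0, giving M_C = 320.3 kip·ft (hogging).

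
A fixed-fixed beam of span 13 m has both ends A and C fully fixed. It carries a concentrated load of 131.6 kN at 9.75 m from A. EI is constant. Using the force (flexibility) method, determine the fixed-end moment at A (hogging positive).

M_A = 80.19 kN·m

Release both end moments; the primary structure is a simply-supported span AC with redundants M_A and M_C.
Simple-span end rotations at A and C under the given loads:
  at A: point load 131.6 at a = 9.75: Pab(L + b)/(6LEI) = 868.8/EI
  at C: point load 131.6 at a = 9.75: Pab(L + a)/(6LEI) = 1216/EI
  θ_A0 = 868.8/EI,  θ_C0 = 1216/EI
Flexibility coefficients: a unit moment at one end gives L/(3EI) there and L/(6EI) at the far end, so f₁₁ = f₂₂ = 4.333/EI and f₁₂ = f₂₁ = 2.167/EI.
Compatibility — zero rotation at each built-in end:
  4.333 M_A + 2.167 M_C = 868.8
  2.167 M_A + 4.333 M_C = 1216
Solving the pair gives M_A = 80.19 kN·m and M_C = 240.6 kN·m (hogging).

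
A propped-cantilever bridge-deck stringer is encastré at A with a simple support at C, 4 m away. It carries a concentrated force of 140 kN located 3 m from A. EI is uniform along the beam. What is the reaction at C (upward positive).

R_C = 88.59 kN

Choose R_C as the redundant. The primary structure is the cantilever fixed at A.
Deflection at C on the released cantilever, summing each load's contribution:
  point load 140 at a = 3: Pa²(3L − a)/(6EI) = 1890/EI
Tip deflection under a unit load at C: L³/(3EI) = 21.33/EI.
The prop prevents deflection at C: R_C = δ_0/δ_{CC} = 1890/21.33 = 88.59 kN.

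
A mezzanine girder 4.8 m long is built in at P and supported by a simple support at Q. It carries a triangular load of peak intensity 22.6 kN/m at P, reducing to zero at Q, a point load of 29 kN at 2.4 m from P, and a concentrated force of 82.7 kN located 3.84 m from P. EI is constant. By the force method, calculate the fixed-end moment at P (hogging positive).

M_P = 98.92 kN·m

Take the reaction at Q as the redundant and release it; the primary structure is a cantilever fixed at P.
Free-end deflection of the primary structure under the applied loading (downward +):
  triangular load, peak 22.6 at the fixed end: w₀L⁴/(30EI) = 399.9/EI
  point load 29 at a = 2.4: Pa²(3L − a)/(6EI) = 334.1/EI
  point load 82.7 at a = 3.84: Pa²(3L − a)/(6EI) = 2146/EI
  δ_0 = 2880/EI
Flexibility coefficient — unit upward force at Q: δ_{QQ} = L³/(3EI) = 36.86/EI.
Compatibility at Q: δ_0 − R_Q·δ_{QQ} = 0, so R_Q = 2880/36.86 = 78.13 kN.
Moment equilibrium about P: M_P = Σ(load moments about P) − R_Q·L = 474 − 78.13×4.8 = 98.92 kN·m.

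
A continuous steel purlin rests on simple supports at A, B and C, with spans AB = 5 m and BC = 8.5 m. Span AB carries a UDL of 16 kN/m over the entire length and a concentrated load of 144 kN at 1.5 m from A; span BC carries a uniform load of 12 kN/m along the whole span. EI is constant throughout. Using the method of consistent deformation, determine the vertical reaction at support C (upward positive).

R_C = 36.51 kN

Release continuity at B by inserting a hinge; the redundant is the internal moment M_B. The primary structure is two simply-supported spans AB and BC.
Discontinuity in slope at B on the released structure — sum the simple-span end rotations:
  span AB: UDL 16: wL³/(24EI) = 83.33/EI
  span AB: point load 144 at a = 1.5: Pab(L + a)/(6LEI) = 163.8/EI
  span BC: UDL 12: wL³/(24EI) = 307.1/EI
  relative rotation θ_0 = (247.1 + 307.1)/EI = 554.2/EI
A unit hogging moment at B produces rotation L₁/(3EI) + L₂/(3EI) = 4.5/EI.
Compatibility: M_B·(L₁+L₂)/(3EI) = θ_0, giving M_B = 123.2 kN·m (hogging).
Span BC, ΣM about C: R_B^{BC}·8.5 = 433.5 + 123.2, so R_B^{BC} = 65.49 kN and R_C = 102 − 65.49 = 36.51 kN.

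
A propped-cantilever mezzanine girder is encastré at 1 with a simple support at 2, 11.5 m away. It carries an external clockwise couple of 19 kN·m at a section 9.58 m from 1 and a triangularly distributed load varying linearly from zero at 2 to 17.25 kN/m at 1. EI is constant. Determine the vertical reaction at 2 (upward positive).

Take the reaction at 2 as the redundant and release it; the primary structure is a cantilever fixed at 1.
Deflection at 2 on the released cantilever, summing each load's contribution:
  clockwise couple 19 at a = 9.58: M₀a(2L − a)/(2EI) = 1221/EI
  triangular load, peak 17.25 at the fixed end: w₀L⁴/(30EI) = 10057/EI
  δ_0 = 11278/EI
Tip deflection under a unit load at 2: L³/(3EI) = 507/EI.
The prop prevents deflection at 2: R_2 = δ_0/δ_{22} = 11278/507 = 22.25 kN.

R_2 = 22.25 kN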